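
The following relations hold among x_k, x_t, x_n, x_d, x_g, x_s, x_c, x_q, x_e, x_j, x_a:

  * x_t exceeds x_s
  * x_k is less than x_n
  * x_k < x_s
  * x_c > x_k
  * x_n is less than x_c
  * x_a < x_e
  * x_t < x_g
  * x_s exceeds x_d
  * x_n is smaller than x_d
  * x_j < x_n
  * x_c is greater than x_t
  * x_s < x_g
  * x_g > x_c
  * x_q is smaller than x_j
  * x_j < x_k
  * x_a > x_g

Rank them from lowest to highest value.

Nothing is placed below x_q, so it is least; from there x_q < x_j; x_j < x_k; x_k < x_n; x_n < x_d; x_d < x_s; x_s < x_t; x_t < x_c; x_c < x_g; x_g < x_a; x_a < x_e, each given directly.

x_q < x_j < x_k < x_n < x_d < x_s < x_t < x_c < x_g < x_a < x_e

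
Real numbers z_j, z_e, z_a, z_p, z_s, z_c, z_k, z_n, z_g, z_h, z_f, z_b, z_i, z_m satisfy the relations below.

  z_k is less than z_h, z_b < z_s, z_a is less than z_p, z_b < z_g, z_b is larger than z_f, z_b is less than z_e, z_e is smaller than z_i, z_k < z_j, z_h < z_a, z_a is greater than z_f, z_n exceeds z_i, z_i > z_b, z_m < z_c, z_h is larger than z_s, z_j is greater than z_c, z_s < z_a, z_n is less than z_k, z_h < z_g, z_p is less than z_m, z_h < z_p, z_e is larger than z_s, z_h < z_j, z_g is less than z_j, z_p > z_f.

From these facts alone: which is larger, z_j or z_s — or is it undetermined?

The relevant relations are z_s < z_e; z_e < z_i; z_i < z_n; z_n < z_k; z_k < z_h; z_h < z_a; z_a < z_p; z_p < z_m; z_m < z_c; z_c < z_j.
Together: z_s < z_e < z_i < z_n < z_k < z_h < z_a < z_p < z_m < z_c < z_j.
So z_j is larger.

z_j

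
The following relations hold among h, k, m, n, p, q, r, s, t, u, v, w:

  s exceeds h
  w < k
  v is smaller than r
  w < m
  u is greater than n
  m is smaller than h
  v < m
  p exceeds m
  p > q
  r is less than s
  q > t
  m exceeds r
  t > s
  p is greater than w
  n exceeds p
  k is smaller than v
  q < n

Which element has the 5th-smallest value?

Piecing the relations together gives one ordering: w < k < v < r < m < h < s < t < q < p < n < u.
The 5th smallest is m.

m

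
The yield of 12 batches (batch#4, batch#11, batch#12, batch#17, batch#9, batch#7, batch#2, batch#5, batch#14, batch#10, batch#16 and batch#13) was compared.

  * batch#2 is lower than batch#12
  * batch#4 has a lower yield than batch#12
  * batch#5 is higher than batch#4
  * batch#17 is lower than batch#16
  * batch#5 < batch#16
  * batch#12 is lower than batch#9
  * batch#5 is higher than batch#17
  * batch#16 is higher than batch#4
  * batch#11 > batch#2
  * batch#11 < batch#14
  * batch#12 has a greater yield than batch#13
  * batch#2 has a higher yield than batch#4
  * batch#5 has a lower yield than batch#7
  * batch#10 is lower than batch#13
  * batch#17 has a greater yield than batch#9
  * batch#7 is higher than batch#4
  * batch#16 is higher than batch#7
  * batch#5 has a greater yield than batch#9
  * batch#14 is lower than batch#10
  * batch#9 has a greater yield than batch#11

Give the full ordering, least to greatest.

batch#4 < batch#2 < batch#11 < batch#14 < batch#10 < batch#13 < batch#12 < batch#9 < batch#17 < batch#5 < batch#7 < batch#16

Each adjacent pair is fixed by a given relation: batch#4 < batch#2; batch#2 < batch#11; batch#11 < batch#14; batch#14 < batch#10; batch#10 < batch#13; batch#13 < batch#12; batch#12 < batch#9; batch#9 < batch#17; batch#17 < batch#5; batch#5 < batch#7; batch#7 < batch#16. Chaining them end to end gives the full order.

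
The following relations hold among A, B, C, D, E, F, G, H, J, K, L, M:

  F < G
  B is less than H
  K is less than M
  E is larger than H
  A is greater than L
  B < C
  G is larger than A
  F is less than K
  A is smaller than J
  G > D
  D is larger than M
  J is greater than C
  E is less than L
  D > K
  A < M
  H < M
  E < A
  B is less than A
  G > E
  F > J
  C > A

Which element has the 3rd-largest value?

M

Piecing the relations together gives one ordering: B < H < E < L < A < C < J < F < K < M < D < G.
The 3rd largest is M.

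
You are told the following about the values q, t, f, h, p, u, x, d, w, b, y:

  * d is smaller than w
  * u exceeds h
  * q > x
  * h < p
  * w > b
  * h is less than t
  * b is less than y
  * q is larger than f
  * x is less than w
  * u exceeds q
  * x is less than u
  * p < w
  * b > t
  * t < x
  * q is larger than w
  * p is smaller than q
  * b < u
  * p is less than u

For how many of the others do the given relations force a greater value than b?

The elements the relations force above b are y, w, q, u — no chain reaches any other.
That is 4.

4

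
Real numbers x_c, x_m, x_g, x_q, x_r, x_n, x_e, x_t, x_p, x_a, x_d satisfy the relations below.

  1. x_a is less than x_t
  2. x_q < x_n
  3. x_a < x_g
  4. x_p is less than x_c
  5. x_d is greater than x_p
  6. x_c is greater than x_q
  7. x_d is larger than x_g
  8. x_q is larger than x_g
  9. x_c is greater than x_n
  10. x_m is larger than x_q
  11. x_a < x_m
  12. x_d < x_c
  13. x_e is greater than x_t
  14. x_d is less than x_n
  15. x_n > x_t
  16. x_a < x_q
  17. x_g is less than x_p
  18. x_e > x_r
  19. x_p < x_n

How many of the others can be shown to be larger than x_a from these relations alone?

9

Directly above x_a: x_g, x_t, x_q, x_m.
One step further: x_p, x_d, x_e, x_n, x_c (9 so far).
No other element is forced above x_a by the given relations, so the count is 9.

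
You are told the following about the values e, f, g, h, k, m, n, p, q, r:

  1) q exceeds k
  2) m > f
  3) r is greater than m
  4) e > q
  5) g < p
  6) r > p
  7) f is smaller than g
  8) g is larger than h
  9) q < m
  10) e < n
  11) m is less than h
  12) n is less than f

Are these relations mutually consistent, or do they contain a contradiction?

consistent

Every relation is compatible with k < q < e < n < f < m < h < g < p < r; the set is consistent.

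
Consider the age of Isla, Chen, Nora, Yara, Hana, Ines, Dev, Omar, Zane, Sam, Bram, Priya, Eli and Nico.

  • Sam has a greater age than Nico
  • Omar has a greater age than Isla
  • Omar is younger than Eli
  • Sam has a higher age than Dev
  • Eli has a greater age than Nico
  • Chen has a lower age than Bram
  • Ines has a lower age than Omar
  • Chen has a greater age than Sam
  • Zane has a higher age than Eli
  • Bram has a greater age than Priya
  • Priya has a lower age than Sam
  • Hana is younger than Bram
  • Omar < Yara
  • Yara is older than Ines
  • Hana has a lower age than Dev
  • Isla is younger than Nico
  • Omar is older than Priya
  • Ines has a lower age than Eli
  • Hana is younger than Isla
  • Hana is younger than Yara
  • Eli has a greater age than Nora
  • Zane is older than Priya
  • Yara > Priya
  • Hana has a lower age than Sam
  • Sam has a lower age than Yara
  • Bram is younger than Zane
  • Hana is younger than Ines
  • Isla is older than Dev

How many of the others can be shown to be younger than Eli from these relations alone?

8

Directly below Eli: Nora, Nico, Ines, Omar.
One step further: Hana, Isla, Priya (7 so far).
One step further: Dev (8 so far).
No other element is forced below Eli by the given relations, so the count is 8.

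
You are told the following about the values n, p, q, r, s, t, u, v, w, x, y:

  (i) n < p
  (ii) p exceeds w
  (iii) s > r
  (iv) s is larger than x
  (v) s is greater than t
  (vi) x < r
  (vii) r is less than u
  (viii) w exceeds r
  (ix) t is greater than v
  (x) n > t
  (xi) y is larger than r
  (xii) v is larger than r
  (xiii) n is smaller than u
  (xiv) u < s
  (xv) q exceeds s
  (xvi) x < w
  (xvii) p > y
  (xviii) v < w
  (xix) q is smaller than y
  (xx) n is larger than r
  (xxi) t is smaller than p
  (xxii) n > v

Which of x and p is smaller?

x

Link the given pairs in sequence: x < r; r < v; v < t; t < n; n < u; u < s; s < q; q < y; y < p.
Chaining these gives x < r < v < t < n < u < s < q < y < p.
So x < p; x is the smaller of the two.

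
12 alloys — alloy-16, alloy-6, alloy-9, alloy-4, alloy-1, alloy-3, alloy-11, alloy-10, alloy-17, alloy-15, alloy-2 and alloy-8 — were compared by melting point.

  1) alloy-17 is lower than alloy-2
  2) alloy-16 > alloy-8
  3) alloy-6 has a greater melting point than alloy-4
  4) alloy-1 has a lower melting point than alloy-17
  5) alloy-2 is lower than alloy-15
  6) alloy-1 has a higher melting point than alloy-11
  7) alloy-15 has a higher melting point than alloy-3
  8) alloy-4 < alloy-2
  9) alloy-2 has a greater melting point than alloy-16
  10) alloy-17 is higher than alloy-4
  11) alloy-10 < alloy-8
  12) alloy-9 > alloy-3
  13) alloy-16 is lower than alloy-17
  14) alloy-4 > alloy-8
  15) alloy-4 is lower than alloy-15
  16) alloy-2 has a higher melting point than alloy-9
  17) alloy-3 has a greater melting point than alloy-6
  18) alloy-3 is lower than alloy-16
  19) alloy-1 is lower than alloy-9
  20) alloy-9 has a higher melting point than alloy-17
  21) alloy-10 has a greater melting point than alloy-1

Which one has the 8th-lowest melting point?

The consecutive relations fix a unique order: alloy-11 < alloy-1 < alloy-10 < alloy-8 < alloy-4 < alloy-6 < alloy-3 < alloy-16 < alloy-17 < alloy-9 < alloy-2 < alloy-15.
The 8th smallest is alloy-16.

alloy-16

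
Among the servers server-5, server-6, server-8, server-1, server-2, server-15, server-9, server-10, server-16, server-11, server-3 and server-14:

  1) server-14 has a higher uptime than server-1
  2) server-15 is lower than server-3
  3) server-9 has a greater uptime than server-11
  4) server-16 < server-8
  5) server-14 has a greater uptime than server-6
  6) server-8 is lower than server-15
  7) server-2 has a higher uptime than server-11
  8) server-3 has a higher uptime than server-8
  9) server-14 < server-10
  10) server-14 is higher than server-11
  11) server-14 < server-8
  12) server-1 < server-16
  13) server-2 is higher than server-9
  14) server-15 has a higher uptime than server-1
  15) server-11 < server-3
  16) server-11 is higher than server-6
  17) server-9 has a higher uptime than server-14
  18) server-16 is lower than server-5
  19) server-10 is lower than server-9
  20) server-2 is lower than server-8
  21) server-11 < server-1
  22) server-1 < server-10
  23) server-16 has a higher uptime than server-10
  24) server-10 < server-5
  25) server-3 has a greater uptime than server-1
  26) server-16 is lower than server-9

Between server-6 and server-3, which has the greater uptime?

server-3

server-6 < server-11 and server-11 < server-14 give server-6 < server-14.
With server-14 < server-10: server-6 < server-11 < server-14 < server-10.
With server-10 < server-16: server-6 < server-11 < server-14 < server-10 < server-16.
With server-16 < server-9: server-6 < server-11 < server-14 < server-10 < server-16 < server-9.
Then server-9 < server-2 extends the chain to server-2.
Then server-2 < server-8 extends the chain to server-8.
With server-8 < server-3: server-6 < server-11 < server-14 < server-10 < server-16 < server-9 < server-2 < server-8 < server-3.
So server-6 < server-3; server-3 is the higher of the two.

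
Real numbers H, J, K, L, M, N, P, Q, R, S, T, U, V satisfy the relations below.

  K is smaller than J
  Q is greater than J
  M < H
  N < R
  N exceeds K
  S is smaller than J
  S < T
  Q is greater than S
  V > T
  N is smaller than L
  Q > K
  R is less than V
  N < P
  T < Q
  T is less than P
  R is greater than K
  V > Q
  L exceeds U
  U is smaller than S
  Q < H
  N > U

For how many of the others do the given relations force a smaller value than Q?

Directly below Q: K, S, J, T.
One step further: U (5 so far).
Nothing else is reachable below Q; 5 in all.

5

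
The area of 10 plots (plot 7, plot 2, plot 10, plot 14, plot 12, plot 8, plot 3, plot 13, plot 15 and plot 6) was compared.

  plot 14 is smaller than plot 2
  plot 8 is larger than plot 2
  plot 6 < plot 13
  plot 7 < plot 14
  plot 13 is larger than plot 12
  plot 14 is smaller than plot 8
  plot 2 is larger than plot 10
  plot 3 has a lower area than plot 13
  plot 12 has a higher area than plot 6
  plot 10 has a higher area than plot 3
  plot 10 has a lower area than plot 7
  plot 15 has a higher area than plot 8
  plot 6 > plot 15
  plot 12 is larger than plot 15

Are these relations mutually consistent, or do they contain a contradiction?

consistent

The single ordering plot 3 < plot 10 < plot 7 < plot 14 < plot 2 < plot 8 < plot 15 < plot 6 < plot 12 < plot 13 satisfies every listed relation, so no contradiction arises.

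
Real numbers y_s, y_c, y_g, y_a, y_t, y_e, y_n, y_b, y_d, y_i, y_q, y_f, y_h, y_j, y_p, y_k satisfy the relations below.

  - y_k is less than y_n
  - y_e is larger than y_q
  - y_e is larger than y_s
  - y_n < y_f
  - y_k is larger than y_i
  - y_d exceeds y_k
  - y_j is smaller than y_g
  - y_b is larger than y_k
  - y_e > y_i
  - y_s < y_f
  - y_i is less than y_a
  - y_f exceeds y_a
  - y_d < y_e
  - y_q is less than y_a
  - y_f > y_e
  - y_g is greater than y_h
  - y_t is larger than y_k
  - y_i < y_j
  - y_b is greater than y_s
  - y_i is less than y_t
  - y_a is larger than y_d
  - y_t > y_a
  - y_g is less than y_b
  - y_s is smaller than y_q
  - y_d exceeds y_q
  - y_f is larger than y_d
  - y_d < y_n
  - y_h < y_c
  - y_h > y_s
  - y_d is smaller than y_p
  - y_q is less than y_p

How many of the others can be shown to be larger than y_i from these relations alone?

From y_i the given relations immediately reach y_k, y_j, y_e, y_a, y_t.
From those, y_d, y_n, y_g, y_b, y_f — 10 in total.
From those, y_p — 11 in total.
No other element is forced above y_i by the given relations, so the count is 11.

11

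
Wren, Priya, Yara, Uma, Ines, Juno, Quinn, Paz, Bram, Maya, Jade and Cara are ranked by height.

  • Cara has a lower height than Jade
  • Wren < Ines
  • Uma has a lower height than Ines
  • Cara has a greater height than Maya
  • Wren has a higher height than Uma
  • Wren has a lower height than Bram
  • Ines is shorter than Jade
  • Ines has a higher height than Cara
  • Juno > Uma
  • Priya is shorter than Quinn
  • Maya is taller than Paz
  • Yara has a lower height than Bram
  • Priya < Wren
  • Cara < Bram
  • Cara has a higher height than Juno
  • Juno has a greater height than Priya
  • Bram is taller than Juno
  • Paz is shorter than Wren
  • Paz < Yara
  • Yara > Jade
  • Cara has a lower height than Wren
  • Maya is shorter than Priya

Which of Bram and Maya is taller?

Bram

Maya < Priya and Priya < Juno give Maya < Juno.
Then Juno < Cara extends the chain to Cara.
With Cara < Wren: Maya < Priya < Juno < Cara < Wren.
With Wren < Ines: Maya < Priya < Juno < Cara < Wren < Ines.
Then Ines < Jade extends the chain to Jade.
Then Jade < Yara extends the chain to Yara.
With Yara < Bram: Maya < Priya < Juno < Cara < Wren < Ines < Jade < Yara < Bram.
So Maya < Bram; Bram is the taller of the two.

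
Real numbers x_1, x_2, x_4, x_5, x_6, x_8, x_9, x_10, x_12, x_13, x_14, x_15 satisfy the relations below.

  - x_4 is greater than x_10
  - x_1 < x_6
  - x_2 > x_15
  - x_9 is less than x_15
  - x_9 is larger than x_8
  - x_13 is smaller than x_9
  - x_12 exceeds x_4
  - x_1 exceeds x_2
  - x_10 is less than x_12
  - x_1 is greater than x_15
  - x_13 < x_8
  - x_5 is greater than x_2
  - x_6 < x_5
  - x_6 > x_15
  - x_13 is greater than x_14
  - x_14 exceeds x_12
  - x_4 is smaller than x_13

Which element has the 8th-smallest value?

x_15

Chaining the given pairs: x_10 < x_4 < x_12 < x_14 < x_13 < x_8 < x_9 < x_15 < x_2 < x_1 < x_6 < x_5.
The 8th smallest is x_15.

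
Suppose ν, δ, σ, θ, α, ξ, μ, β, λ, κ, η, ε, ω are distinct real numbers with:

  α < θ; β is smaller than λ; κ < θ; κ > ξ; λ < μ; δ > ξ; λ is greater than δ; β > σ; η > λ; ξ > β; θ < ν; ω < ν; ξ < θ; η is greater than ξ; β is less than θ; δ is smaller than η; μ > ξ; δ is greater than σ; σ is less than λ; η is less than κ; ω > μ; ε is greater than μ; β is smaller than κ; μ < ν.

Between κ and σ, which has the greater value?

Link the given pairs in sequence: σ < β; β < ξ; ξ < δ; δ < λ; λ < η; η < κ.
Chaining these gives σ < β < ξ < δ < λ < η < κ.
So σ < κ; κ is the larger of the two.

κ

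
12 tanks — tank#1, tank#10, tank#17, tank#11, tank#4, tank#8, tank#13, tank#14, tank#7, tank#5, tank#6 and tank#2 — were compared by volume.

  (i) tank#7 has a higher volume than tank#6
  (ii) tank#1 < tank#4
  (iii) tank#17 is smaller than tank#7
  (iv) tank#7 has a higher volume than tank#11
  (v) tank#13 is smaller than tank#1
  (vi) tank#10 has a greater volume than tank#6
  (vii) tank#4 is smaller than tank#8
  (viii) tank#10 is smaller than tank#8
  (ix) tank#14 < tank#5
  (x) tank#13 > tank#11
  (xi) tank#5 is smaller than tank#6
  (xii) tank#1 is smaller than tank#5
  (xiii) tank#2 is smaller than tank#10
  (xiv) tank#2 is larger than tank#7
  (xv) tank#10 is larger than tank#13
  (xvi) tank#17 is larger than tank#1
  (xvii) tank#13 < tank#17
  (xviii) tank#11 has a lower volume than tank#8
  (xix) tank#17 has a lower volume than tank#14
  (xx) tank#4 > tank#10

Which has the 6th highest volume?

tank#6

The consecutive relations fix a unique order: tank#11 < tank#13 < tank#1 < tank#17 < tank#14 < tank#5 < tank#6 < tank#7 < tank#2 < tank#10 < tank#4 < tank#8.
The 6th largest is tank#6.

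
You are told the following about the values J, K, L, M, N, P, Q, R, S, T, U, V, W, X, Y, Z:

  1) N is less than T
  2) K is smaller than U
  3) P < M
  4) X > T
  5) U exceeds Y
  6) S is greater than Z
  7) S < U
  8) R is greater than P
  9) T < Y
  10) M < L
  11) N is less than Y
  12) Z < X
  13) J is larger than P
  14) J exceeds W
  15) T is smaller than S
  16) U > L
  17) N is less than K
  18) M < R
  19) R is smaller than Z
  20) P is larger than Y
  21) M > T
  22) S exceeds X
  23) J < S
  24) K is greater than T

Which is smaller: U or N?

N

N < T < Y < P < M < R < Z < X < S < U, by transitivity through T, Y, P, M, R, Z, X, S.
So N < U; N is the smaller of the two.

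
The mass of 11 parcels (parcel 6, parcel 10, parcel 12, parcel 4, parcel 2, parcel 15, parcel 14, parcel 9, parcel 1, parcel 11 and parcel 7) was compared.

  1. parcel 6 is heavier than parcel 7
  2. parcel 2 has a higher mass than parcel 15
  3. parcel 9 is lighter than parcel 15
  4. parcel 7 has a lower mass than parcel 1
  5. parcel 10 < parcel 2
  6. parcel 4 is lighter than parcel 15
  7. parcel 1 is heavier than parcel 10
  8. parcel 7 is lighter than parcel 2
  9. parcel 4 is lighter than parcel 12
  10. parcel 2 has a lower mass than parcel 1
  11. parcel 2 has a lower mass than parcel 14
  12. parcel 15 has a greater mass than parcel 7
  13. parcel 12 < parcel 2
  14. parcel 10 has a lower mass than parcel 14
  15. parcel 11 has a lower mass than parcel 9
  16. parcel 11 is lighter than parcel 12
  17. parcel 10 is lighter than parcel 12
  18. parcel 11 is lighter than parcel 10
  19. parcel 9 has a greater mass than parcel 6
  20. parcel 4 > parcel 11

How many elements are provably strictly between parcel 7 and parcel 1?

4

The relations place parcel 7 below parcel 1. An element lies strictly between them when it is forced above parcel 7 and also forced below parcel 1.
Above parcel 7: {parcel 6, parcel 9, parcel 15, parcel 2, parcel 14}. Below parcel 1: {parcel 11, parcel 6, parcel 4, parcel 10, parcel 9, parcel 12, parcel 15, parcel 2}.
Intersection: {parcel 6, parcel 9, parcel 15, parcel 2} — 4.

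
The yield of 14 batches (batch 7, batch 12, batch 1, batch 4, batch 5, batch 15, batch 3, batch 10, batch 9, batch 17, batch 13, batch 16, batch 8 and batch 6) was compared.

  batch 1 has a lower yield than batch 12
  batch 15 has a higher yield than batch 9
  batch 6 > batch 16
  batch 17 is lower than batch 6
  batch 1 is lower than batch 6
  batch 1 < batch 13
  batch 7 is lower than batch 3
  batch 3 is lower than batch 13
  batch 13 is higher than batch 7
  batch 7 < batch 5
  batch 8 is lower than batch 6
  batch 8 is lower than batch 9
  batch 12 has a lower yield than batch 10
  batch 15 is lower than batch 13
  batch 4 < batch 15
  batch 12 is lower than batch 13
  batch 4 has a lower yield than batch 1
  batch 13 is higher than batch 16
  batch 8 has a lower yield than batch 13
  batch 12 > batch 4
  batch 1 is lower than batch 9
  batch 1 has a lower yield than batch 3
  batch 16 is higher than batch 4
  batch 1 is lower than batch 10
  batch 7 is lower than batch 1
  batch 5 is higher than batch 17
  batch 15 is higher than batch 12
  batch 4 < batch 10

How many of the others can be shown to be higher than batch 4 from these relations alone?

9

From batch 4 the given relations immediately reach batch 16, batch 1, batch 12, batch 15, batch 10.
From those, batch 3, batch 9, batch 6, batch 13 — 9 in total.
Nothing else is reachable above batch 4; 9 in all.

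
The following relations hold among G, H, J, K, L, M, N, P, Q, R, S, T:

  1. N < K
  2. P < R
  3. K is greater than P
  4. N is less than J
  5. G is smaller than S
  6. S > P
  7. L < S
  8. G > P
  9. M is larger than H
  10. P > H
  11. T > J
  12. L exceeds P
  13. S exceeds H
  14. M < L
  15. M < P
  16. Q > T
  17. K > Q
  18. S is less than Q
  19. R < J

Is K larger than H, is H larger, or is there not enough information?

K

Following the relations from H: H < M < P < R < J < T < Q < K.
So K is larger.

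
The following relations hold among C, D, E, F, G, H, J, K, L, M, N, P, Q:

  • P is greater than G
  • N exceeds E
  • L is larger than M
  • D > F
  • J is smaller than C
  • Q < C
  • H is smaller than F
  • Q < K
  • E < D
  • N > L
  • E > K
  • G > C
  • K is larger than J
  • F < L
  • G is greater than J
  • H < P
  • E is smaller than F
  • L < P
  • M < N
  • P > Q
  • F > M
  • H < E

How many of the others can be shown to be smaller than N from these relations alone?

The elements the relations force below N are M, H, Q, J, K, E, F, L — no chain reaches any other.
That is 8.

8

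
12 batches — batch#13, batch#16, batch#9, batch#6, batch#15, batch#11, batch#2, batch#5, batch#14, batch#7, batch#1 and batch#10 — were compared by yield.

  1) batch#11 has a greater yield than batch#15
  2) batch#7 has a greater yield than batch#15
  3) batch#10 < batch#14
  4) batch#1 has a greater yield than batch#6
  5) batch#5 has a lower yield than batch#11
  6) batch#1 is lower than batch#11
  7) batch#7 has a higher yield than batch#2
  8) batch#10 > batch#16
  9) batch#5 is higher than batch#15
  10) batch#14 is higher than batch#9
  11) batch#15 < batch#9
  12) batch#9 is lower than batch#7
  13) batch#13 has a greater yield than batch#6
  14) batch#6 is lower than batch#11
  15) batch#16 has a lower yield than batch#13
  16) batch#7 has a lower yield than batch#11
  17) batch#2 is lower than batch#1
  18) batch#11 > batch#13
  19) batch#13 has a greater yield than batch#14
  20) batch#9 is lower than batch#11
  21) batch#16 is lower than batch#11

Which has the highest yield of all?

Chaining downward from batch#11: directly below it, batch#15, batch#5, batch#16, batch#9, batch#7, batch#6, batch#13, batch#1; then batch#2, batch#14; then batch#10.
That covers every other element, and nothing is given above batch#11, so batch#11 is the highest yield.

batch#11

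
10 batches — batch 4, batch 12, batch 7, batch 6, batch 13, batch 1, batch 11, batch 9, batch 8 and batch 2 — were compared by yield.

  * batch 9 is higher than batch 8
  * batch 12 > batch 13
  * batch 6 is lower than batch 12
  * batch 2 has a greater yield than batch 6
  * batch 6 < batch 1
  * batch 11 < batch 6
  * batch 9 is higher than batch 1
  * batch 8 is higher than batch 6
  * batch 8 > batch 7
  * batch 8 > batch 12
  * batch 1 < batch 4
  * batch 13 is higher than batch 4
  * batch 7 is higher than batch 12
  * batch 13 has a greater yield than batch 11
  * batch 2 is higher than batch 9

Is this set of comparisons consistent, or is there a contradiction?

consistent

Every relation is compatible with batch 11 < batch 6 < batch 1 < batch 4 < batch 13 < batch 12 < batch 7 < batch 8 < batch 9 < batch 2; the set is consistent.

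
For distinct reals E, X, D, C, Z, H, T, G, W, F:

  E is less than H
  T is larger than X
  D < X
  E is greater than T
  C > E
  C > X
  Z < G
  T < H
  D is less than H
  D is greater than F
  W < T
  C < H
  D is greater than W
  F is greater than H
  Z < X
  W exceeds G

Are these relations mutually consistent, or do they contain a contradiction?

inconsistent

Chaining the given relations yields D < X < T < E < C < H < F, so D < F. But one relation states F < D. These cannot both hold.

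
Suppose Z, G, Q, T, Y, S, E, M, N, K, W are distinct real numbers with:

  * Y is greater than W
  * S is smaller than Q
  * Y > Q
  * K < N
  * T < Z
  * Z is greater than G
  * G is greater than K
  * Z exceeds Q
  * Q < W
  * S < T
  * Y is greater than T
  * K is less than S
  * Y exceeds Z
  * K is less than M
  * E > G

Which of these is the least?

S is not least since K < S; G is not least since K < G; Q is not least since S < Q; W is not least since Q < W; N is not least since K < N; T is not least since S < T; Z is not least since G < Z; E is not least since G < E; M is not least since K < M; Y is not least since W < Y.
Only K has nothing below it, so K is the least.

K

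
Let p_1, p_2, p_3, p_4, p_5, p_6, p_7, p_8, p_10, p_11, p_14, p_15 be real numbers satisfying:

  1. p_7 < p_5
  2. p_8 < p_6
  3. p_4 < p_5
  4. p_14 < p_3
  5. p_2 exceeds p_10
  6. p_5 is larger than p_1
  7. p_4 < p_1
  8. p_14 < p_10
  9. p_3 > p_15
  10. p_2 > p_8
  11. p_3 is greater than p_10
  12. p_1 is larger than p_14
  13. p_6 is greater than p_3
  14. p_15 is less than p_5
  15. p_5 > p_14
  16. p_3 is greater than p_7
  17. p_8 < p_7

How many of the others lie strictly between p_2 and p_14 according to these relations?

1

The relations place p_14 below p_2. An element lies strictly between them when it is forced above p_14 and also forced below p_2.
Above p_14: {p_10, p_3, p_6, p_1, p_5}. Below p_2: {p_8, p_10}.
Intersection: {p_10} — 1.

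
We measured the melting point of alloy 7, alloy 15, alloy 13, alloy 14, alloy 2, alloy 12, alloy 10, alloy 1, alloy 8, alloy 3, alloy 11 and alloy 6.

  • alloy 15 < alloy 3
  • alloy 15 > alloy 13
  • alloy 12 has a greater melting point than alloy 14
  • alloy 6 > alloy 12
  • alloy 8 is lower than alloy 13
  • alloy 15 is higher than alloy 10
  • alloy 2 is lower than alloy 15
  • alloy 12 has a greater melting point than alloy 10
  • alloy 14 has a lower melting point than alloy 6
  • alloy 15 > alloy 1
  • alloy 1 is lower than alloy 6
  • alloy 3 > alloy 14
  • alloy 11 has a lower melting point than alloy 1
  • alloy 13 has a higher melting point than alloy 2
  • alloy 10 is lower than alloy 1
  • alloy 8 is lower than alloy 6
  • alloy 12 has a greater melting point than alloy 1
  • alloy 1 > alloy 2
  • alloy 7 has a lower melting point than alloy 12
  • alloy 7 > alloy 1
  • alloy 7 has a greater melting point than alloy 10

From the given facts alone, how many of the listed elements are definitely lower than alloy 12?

Directly below alloy 12: alloy 10, alloy 1, alloy 14, alloy 7.
One step further: alloy 2, alloy 11 (6 so far).
Nothing else is reachable below alloy 12; 6 in all.

6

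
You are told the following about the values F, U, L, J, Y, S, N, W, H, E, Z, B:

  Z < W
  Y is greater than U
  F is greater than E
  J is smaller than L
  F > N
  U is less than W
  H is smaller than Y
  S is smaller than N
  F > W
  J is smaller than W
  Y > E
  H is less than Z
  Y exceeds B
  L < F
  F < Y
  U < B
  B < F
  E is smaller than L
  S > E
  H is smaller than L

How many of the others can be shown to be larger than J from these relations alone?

4

From J the given relations immediately reach L, W.
From those, F — 3 in total.
From those, Y — 4 in total.
Nothing else is reachable above J; 4 in all.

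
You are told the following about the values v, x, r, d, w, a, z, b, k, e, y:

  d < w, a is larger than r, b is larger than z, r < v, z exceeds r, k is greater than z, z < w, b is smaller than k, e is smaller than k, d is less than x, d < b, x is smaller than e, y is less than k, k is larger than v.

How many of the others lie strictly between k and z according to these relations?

1

Chaining upward from z reaches: w, b.
Chaining downward from k reaches: d, r, y, x, v, b, e.
Strictly between z and k are those in both lists: b — 1 element.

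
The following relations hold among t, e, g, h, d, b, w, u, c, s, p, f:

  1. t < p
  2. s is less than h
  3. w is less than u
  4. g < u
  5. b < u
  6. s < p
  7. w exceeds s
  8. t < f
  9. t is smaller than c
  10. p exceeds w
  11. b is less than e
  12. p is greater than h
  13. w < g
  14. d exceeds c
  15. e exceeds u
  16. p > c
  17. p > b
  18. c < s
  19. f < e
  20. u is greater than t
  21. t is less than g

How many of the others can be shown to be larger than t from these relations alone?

10

Directly above t: c, g, f, u, p.
One step further: s, d, e (8 so far).
One step further: h, w (10 so far).
Nothing else is reachable above t; 10 in all.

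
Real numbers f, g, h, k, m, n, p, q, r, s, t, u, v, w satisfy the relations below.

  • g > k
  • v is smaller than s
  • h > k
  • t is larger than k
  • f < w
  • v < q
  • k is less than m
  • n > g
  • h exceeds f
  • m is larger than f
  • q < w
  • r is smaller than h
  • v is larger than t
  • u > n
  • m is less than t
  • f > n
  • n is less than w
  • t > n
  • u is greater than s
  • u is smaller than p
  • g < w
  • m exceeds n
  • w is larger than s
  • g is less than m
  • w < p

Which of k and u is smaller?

k

The relevant relations are k < g; g < n; n < f; f < m; m < t; t < v; v < s; s < u.
Together: k < g < n < f < m < t < v < s < u.
So k < u; k is the smaller of the two.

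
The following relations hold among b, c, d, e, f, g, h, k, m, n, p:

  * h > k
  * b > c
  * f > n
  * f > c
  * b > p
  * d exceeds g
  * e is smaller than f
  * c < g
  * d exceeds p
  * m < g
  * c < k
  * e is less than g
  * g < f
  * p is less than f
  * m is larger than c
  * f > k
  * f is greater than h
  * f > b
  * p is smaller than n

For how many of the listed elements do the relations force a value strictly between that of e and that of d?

The relations place e below d. An element lies strictly between them when it is forced above e and also forced below d.
Above e: {g, f}. Below d: {c, p, m, g}.
Intersection: {g} — 1.

1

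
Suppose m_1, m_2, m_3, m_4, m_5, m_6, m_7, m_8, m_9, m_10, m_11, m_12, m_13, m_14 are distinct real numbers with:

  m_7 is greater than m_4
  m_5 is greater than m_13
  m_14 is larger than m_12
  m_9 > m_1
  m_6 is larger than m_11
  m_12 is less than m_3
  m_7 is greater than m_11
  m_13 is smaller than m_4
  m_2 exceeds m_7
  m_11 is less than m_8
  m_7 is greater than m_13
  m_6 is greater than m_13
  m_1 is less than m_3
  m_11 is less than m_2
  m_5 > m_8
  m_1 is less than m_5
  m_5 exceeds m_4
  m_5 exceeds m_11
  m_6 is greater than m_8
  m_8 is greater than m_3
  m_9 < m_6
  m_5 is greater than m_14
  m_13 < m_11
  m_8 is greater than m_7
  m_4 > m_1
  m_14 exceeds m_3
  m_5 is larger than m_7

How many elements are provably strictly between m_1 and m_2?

The relations place m_1 below m_2. An element lies strictly between them when it is forced above m_1 and also forced below m_2.
Above m_1: {m_9, m_4, m_7, m_3, m_14, m_8, m_5, m_6}. Below m_2: {m_13, m_4, m_11, m_7}.
Intersection: {m_4, m_7} — 2.

2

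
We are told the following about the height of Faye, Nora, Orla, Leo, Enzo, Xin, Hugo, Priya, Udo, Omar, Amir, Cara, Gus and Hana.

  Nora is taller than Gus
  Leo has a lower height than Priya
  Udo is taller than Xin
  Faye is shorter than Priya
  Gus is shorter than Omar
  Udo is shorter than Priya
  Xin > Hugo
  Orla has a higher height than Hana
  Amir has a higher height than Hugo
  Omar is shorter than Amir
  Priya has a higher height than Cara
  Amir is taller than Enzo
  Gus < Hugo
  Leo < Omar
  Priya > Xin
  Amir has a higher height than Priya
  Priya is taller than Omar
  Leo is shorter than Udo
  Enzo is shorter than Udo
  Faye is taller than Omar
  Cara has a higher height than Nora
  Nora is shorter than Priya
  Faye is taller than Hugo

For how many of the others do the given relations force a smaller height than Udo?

5

Directly below Udo: Leo, Enzo, Xin.
One step further: Hugo (4 so far).
One step further: Gus (5 so far).
Nothing else is reachable below Udo; 5 in all.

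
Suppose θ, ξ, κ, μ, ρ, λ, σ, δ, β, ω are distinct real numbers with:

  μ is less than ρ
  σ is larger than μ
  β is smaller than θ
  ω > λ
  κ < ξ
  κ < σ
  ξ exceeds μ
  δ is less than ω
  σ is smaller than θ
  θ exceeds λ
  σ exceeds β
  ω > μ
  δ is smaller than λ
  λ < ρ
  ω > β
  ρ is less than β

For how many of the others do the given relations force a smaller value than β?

4

The elements the relations force below β are δ, μ, λ, ρ — no chain reaches any other.
That is 4.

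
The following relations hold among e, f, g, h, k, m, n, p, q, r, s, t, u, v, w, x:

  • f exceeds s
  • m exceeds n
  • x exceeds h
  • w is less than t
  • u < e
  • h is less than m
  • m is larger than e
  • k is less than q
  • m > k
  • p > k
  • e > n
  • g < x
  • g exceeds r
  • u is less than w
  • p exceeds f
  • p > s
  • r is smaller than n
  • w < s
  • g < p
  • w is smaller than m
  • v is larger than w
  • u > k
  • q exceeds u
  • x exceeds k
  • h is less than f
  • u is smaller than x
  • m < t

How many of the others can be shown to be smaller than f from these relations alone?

From f the given relations immediately reach h, s.
From those, w — 3 in total.
From those, u — 4 in total.
From those, k — 5 in total.
Nothing else is reachable below f; 5 in all.

5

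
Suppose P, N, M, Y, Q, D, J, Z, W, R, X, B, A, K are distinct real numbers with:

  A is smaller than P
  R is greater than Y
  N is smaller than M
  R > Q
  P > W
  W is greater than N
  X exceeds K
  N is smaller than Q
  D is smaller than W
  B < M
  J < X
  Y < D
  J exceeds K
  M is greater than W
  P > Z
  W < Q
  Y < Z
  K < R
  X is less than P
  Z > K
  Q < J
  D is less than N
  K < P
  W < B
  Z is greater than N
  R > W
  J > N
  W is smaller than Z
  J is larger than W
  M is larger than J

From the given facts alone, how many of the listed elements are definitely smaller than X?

7

The elements the relations force below X are Y, D, N, W, Q, K, J — no chain reaches any other.
That is 7.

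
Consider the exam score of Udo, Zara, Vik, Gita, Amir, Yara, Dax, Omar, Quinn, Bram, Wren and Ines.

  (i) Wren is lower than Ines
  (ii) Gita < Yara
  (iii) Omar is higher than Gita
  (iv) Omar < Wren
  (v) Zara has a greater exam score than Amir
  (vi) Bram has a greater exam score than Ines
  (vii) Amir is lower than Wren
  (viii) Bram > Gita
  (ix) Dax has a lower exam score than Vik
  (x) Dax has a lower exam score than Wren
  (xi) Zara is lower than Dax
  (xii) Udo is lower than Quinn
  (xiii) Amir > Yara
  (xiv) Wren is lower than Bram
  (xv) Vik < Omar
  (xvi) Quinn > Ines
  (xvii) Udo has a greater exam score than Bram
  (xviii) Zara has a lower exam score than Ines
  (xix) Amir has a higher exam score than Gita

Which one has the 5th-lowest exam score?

Dax

Piecing the relations together gives one ordering: Gita < Yara < Amir < Zara < Dax < Vik < Omar < Wren < Ines < Bram < Udo < Quinn.
The 5th smallest is Dax.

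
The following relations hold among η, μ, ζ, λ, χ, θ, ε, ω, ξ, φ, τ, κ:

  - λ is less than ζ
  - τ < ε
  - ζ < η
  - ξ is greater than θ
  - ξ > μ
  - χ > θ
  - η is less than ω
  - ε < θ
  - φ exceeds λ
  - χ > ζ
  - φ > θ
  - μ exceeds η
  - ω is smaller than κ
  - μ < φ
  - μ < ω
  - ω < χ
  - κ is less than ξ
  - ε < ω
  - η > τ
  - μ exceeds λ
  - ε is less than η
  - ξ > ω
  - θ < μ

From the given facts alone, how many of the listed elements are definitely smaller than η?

4

From η the given relations immediately reach ζ, τ, ε.
From those, λ — 4 in total.
No other element is forced below η by the given relations, so the count is 4.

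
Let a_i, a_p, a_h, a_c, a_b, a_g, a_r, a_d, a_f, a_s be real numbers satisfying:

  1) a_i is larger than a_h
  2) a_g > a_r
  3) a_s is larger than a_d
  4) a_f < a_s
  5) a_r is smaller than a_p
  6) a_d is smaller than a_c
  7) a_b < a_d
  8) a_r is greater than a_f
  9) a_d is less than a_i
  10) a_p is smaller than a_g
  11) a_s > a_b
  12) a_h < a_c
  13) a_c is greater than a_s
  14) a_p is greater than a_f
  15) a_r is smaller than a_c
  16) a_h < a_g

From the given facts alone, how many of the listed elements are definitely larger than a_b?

The elements the relations force above a_b are a_d, a_i, a_s, a_c — no chain reaches any other.
That is 4.

4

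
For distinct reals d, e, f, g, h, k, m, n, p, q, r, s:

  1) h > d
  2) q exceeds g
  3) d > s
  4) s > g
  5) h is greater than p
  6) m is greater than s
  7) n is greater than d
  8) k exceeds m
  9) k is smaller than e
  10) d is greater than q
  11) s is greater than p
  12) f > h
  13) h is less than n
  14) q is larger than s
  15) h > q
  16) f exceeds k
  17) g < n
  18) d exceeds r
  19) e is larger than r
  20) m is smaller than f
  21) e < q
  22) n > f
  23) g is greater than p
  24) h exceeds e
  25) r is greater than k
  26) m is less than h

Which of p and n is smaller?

p

Chaining the given relations: p < g < s < m < k < r < e < q < d < h < f < n.
So p < n; p is the smaller of the two.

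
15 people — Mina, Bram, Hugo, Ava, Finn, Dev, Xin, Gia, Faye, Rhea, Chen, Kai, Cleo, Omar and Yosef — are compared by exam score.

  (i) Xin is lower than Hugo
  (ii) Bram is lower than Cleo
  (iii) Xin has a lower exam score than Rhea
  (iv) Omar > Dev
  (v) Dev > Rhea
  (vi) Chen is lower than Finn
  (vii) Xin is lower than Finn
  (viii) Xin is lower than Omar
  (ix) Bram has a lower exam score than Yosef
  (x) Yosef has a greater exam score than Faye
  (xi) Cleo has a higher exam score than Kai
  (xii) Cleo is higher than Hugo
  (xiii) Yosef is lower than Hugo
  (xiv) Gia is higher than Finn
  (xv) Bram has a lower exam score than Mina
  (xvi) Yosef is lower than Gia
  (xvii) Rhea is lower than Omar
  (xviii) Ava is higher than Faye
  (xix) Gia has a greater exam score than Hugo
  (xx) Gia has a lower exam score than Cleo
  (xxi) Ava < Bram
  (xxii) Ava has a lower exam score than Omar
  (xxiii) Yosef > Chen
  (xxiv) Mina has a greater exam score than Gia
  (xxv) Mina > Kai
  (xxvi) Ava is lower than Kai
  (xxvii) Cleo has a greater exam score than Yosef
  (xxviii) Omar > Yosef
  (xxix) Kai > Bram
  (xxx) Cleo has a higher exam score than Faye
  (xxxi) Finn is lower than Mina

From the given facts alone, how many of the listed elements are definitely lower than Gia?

Directly below Gia: Yosef, Finn, Hugo.
One step further: Faye, Chen, Xin, Bram (7 so far).
One step further: Ava (8 so far).
Nothing else is reachable below Gia; 8 in all.

8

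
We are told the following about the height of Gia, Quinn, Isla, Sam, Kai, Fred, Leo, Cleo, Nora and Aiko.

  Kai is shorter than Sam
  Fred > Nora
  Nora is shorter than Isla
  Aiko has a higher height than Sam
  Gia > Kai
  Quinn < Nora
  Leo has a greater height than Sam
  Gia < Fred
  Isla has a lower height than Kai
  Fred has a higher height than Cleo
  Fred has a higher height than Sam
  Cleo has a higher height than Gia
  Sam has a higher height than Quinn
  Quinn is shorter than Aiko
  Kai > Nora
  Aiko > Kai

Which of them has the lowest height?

Chaining upward from Quinn: directly above it, Nora, Sam, Aiko; then Isla, Kai, Fred, Leo; then Gia; then Cleo.
That covers every other element, and nothing is given below Quinn, so Quinn is the lowest height.

Quinn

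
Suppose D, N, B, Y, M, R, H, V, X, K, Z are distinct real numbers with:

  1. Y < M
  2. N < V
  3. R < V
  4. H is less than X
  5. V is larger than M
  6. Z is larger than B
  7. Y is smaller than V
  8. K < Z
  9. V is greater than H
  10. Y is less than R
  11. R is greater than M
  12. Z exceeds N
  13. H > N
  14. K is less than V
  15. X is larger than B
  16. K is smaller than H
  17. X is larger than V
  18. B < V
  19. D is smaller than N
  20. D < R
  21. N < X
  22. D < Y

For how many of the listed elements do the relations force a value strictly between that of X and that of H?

1

Chaining upward from H reaches: V.
Chaining downward from X reaches: D, B, K, N, Y, M, R, V.
Strictly between H and X are those in both lists: V — 1 element.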